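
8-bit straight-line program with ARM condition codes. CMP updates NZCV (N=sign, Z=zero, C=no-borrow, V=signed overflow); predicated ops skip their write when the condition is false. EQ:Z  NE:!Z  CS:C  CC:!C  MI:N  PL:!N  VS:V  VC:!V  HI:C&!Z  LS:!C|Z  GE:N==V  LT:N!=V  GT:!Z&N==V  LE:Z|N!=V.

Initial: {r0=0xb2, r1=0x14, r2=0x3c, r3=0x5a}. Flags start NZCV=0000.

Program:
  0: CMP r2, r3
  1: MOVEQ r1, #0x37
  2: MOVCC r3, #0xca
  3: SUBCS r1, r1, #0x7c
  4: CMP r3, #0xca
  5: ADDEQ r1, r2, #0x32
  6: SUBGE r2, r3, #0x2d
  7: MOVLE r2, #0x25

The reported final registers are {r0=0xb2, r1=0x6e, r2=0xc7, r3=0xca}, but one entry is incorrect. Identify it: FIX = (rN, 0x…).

[0] flags=1000 → (cmp)
[1] flags=1000 EQ?F → skip
[2] flags=1000 CC?T → r3=0xca
[3] flags=1000 CS?F → skip
[4] flags=0110 → (cmp)
[5] flags=0110 EQ?T → r1=0x6e
[6] flags=0110 GE?T → r2=0x9d
[7] flags=0110 LE?T → r2=0x25

FIX = (r2, 0x25)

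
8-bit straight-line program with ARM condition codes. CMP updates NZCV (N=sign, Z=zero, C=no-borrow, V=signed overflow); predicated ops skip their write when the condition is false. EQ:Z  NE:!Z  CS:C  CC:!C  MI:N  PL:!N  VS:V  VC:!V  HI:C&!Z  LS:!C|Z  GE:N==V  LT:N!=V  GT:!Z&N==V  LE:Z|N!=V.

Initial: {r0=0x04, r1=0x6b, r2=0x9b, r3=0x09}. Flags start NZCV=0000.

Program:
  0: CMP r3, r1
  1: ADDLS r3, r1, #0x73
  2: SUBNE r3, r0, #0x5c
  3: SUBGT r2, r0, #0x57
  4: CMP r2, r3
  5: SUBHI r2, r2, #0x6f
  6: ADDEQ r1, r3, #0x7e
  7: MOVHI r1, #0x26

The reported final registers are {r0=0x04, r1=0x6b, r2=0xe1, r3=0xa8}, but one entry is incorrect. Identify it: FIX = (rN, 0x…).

FIX = (r2, 0x9b)

[0] flags=1000 → (cmp)
[1] flags=1000 LS?T → r3=0xde
[2] flags=1000 NE?T → r3=0xa8
[3] flags=1000 GT?F → skip
[4] flags=1000 → (cmp)
[5] flags=1000 HI?F → skip
[6] flags=1000 EQ?F → skip
[7] flags=1000 HI?F → skip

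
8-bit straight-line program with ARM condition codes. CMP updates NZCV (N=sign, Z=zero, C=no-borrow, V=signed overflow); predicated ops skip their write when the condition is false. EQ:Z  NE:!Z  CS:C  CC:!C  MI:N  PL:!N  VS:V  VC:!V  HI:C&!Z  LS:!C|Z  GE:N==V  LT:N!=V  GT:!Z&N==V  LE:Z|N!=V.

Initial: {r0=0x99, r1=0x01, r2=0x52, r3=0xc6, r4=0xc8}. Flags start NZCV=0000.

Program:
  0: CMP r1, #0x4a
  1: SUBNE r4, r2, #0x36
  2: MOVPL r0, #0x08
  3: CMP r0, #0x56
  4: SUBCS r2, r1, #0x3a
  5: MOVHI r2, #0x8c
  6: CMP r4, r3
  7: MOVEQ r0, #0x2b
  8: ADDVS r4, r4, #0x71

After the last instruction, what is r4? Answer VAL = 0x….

[0] flags=1000 → (cmp)
[1] flags=1000 NE?T → r4=0x1c
[2] flags=1000 PL?F → skip
[3] flags=0011 → (cmp)
[4] flags=0011 CS?T → r2=0xc7
[5] flags=0011 HI?T → r2=0x8c
[6] flags=0000 → (cmp)
[7] flags=0000 EQ?F → skip
[8] flags=0000 VS?F → skip

VAL = 0x1c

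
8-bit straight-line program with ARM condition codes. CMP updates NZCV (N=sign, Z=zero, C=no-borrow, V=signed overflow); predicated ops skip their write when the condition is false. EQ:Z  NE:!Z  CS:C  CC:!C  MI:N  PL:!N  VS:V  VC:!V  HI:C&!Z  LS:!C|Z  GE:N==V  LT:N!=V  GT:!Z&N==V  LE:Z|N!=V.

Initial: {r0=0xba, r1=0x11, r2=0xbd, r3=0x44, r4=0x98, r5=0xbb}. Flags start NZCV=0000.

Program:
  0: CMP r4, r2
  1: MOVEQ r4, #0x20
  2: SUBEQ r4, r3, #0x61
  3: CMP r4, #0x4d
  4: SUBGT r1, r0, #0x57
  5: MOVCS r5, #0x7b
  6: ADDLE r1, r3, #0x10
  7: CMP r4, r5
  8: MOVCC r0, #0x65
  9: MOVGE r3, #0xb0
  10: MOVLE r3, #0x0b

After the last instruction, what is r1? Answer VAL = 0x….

0: ✓ CMP  NZCV=1000
1: · MOVEQ
2: · SUBEQ
3: ✓ CMP  NZCV=0011
4: · SUBGT
5: ✓ MOVCS  r5←0x7b
6: ✓ ADDLE  r1←0x54
7: ✓ CMP  NZCV=0011
8: · MOVCC
9: · MOVGE
10: ✓ MOVLE  r3←0x0b

VAL = 0x54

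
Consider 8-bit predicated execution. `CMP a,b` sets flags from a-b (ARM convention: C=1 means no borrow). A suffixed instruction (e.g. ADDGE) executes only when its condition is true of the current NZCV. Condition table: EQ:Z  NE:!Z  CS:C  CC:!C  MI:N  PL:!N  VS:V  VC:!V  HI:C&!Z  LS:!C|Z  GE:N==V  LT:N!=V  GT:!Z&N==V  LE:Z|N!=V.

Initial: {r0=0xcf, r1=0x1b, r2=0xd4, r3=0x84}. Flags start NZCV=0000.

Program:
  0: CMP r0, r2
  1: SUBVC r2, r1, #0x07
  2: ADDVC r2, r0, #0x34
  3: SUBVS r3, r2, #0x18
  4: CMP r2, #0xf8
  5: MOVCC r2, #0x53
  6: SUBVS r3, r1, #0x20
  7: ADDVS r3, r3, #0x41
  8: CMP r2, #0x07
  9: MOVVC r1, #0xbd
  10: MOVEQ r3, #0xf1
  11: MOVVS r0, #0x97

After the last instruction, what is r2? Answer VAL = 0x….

VAL = 0x53

0: ✓ CMP  NZCV=1000
1: ✓ SUBVC  r2←0x14
2: ✓ ADDVC  r2←0x03
3: · SUBVS
4: ✓ CMP  NZCV=0000
5: ✓ MOVCC  r2←0x53
6: · SUBVS
7: · ADDVS
8: ✓ CMP  NZCV=0010
9: ✓ MOVVC  r1←0xbd
10: · MOVEQ
11: · MOVVS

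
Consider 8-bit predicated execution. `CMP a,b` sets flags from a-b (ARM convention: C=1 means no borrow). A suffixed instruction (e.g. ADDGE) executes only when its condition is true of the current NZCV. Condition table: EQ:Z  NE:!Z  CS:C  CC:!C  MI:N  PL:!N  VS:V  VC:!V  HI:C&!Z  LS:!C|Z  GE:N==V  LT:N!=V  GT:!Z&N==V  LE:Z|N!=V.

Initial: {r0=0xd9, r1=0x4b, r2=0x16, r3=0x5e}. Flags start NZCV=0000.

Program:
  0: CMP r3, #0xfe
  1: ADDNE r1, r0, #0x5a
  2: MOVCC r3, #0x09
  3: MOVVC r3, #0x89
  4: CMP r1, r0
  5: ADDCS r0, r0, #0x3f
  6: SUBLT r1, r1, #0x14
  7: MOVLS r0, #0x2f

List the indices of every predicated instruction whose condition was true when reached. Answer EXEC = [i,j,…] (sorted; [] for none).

EXEC = [1,2,3,7]

0: ✓ CMP  NZCV=0000
1: ✓ ADDNE  r1←0x33
2: ✓ MOVCC  r3←0x09
3: ✓ MOVVC  r3←0x89
4: ✓ CMP  NZCV=0000
5: · ADDCS
6: · SUBLT
7: ✓ MOVLS  r0←0x2f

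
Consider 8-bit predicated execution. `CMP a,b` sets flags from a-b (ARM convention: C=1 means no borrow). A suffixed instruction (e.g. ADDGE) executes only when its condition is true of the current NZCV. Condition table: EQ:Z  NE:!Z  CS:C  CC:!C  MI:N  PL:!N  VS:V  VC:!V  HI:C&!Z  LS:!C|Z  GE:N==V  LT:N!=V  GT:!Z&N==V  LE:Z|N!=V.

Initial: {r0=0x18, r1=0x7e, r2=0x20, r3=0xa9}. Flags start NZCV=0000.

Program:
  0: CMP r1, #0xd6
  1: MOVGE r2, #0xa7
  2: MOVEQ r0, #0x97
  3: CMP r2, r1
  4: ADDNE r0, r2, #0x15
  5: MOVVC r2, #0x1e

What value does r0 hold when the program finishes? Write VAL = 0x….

VAL = 0xbc

0: ✓ CMP  NZCV=1001
1: ✓ MOVGE  r2←0xa7
2: · MOVEQ
3: ✓ CMP  NZCV=0011
4: ✓ ADDNE  r0←0xbc
5: · MOVVC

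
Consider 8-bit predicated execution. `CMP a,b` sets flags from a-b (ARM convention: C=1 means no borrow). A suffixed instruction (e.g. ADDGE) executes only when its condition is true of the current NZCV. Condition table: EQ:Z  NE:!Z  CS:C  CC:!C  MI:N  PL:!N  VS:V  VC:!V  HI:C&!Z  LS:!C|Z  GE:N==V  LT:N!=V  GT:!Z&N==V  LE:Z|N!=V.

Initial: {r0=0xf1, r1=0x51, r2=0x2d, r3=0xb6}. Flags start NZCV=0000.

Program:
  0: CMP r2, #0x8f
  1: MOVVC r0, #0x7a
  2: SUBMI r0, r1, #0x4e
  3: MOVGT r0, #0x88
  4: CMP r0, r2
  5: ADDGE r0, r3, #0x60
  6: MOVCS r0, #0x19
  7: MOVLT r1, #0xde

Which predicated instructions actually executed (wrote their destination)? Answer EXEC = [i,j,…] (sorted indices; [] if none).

[0] flags=1001 → (cmp)
[1] flags=1001 VC?F → skip
[2] flags=1001 MI?T → r0=0x03
[3] flags=1001 GT?T → r0=0x88
[4] flags=0011 → (cmp)
[5] flags=0011 GE?F → skip
[6] flags=0011 CS?T → r0=0x19
[7] flags=0011 LT?T → r1=0xde

EXEC = [2,3,6,7]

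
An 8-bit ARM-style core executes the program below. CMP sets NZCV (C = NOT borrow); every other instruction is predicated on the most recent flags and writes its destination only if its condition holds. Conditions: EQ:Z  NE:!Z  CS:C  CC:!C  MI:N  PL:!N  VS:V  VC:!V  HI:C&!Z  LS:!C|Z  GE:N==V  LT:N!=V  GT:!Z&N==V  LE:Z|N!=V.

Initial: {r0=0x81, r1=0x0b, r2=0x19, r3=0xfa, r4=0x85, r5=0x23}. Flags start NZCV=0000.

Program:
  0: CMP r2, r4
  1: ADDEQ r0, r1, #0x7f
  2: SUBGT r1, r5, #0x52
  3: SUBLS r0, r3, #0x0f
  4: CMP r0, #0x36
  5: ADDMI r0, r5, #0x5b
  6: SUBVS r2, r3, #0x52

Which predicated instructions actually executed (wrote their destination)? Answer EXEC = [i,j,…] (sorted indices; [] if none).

0: ✓ CMP  NZCV=1001
1: · ADDEQ
2: ✓ SUBGT  r1←0xd1
3: ✓ SUBLS  r0←0xeb
4: ✓ CMP  NZCV=1010
5: ✓ ADDMI  r0←0x7e
6: · SUBVS

EXEC = [2,3,5]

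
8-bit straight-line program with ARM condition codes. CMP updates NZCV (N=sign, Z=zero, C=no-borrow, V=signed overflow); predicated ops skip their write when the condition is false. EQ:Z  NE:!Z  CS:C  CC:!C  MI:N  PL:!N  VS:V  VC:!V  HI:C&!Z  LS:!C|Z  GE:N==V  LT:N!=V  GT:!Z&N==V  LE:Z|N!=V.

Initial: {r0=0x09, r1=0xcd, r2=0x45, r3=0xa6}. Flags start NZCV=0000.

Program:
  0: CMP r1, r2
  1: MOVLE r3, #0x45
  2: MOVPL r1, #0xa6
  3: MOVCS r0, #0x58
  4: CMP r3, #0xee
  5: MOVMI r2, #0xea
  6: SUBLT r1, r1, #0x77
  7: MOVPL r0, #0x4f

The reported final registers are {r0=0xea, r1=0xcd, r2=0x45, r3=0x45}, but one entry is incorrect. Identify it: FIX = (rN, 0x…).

0: ✓ CMP  NZCV=1010
1: ✓ MOVLE  r3←0x45
2: · MOVPL
3: ✓ MOVCS  r0←0x58
4: ✓ CMP  NZCV=0000
5: · MOVMI
6: · SUBLT
7: ✓ MOVPL  r0←0x4f

FIX = (r0, 0x4f)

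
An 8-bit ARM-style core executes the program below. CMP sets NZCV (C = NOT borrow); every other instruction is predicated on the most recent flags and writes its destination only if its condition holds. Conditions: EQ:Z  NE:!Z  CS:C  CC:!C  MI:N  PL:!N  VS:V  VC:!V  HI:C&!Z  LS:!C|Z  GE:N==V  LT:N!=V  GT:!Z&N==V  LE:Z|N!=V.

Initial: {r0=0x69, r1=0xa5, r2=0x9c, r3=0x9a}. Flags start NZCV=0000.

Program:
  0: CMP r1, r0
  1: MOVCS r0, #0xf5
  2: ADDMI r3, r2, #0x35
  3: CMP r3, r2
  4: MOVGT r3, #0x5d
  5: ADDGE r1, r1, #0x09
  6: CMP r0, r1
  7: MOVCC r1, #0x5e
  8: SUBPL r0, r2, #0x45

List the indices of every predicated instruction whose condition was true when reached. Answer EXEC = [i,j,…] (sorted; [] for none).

EXEC = [1,8]

0: ✓ CMP  NZCV=0011
1: ✓ MOVCS  r0←0xf5
2: · ADDMI
3: ✓ CMP  NZCV=1000
4: · MOVGT
5: · ADDGE
6: ✓ CMP  NZCV=0010
7: · MOVCC
8: ✓ SUBPL  r0←0x57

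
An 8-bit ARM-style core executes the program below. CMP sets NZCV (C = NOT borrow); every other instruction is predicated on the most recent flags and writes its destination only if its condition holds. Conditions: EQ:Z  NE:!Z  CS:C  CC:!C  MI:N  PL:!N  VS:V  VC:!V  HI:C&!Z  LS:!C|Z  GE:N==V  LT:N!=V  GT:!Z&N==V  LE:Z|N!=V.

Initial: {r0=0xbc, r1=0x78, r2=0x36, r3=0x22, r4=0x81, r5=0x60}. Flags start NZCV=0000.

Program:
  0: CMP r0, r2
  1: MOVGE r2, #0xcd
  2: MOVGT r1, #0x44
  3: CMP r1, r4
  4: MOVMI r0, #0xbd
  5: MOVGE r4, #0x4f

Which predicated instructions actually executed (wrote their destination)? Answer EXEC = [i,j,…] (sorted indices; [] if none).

[0] flags=1010 → (cmp)
[1] flags=1010 GE?F → skip
[2] flags=1010 GT?F → skip
[3] flags=1001 → (cmp)
[4] flags=1001 MI?T → r0=0xbd
[5] flags=1001 GE?T → r4=0x4f

EXEC = [4,5]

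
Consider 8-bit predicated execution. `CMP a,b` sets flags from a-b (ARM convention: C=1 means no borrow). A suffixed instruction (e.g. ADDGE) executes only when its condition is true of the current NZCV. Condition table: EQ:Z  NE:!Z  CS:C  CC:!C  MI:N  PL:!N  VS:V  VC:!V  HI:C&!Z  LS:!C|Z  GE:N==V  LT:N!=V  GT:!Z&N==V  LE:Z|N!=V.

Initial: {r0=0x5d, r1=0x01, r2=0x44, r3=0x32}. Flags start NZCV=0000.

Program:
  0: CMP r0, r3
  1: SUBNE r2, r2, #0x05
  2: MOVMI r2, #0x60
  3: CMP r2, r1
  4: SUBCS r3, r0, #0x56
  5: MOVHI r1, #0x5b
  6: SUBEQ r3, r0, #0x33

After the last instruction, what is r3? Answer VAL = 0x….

VAL = 0x07

0: ✓ CMP  NZCV=0010
1: ✓ SUBNE  r2←0x3f
2: · MOVMI
3: ✓ CMP  NZCV=0010
4: ✓ SUBCS  r3←0x07
5: ✓ MOVHI  r1←0x5b
6: · SUBEQ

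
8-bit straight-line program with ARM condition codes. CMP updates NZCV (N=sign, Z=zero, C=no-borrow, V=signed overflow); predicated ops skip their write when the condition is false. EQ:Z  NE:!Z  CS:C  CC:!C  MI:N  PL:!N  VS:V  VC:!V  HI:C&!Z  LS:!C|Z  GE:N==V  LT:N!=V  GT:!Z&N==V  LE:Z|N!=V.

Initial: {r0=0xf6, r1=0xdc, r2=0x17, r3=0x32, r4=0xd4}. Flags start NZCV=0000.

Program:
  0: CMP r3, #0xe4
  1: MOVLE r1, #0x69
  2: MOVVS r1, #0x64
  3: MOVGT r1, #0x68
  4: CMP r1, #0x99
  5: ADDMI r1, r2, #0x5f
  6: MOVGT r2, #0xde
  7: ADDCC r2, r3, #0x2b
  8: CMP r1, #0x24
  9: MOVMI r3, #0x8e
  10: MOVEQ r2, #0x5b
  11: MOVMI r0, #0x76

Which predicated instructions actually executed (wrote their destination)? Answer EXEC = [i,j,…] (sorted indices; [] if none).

EXEC = [3,5,6,7]

0: ✓ CMP  NZCV=0000
1: · MOVLE
2: · MOVVS
3: ✓ MOVGT  r1←0x68
4: ✓ CMP  NZCV=1001
5: ✓ ADDMI  r1←0x76
6: ✓ MOVGT  r2←0xde
7: ✓ ADDCC  r2←0x5d
8: ✓ CMP  NZCV=0010
9: · MOVMI
10: · MOVEQ
11: · MOVMI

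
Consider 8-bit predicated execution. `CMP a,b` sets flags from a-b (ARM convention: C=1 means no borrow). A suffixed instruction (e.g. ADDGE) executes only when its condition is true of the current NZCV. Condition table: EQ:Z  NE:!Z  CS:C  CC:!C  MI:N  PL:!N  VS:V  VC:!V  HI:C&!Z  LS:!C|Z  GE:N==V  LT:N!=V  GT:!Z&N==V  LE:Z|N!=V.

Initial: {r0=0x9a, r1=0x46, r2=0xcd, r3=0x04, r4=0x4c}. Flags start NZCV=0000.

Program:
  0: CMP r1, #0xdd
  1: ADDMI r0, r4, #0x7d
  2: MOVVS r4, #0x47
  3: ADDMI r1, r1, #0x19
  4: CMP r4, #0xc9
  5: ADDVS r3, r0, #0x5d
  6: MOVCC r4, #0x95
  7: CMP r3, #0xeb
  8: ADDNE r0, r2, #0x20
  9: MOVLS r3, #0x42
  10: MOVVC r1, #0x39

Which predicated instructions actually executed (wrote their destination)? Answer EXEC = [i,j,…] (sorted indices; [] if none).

[0] flags=0000 → (cmp)
[1] flags=0000 MI?F → skip
[2] flags=0000 VS?F → skip
[3] flags=0000 MI?F → skip
[4] flags=1001 → (cmp)
[5] flags=1001 VS?T → r3=0xf7
[6] flags=1001 CC?T → r4=0x95
[7] flags=0010 → (cmp)
[8] flags=0010 NE?T → r0=0xed
[9] flags=0010 LS?F → skip
[10] flags=0010 VC?T → r1=0x39

EXEC = [5,6,8,10]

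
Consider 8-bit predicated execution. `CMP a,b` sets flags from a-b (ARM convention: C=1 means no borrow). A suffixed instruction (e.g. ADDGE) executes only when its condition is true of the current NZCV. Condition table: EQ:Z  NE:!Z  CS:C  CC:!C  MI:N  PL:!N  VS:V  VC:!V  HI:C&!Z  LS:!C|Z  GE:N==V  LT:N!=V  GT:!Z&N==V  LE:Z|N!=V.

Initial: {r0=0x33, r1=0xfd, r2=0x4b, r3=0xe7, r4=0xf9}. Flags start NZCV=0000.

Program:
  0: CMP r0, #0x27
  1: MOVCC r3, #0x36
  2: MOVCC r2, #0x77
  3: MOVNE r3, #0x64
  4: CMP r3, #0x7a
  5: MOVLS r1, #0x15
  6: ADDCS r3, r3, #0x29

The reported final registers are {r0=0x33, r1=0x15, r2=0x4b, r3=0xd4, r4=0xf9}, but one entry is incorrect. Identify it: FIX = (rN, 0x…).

FIX = (r3, 0x64)

[0] flags=0010 → (cmp)
[1] flags=0010 CC?F → skip
[2] flags=0010 CC?F → skip
[3] flags=0010 NE?T → r3=0x64
[4] flags=1000 → (cmp)
[5] flags=1000 LS?T → r1=0x15
[6] flags=1000 CS?F → skip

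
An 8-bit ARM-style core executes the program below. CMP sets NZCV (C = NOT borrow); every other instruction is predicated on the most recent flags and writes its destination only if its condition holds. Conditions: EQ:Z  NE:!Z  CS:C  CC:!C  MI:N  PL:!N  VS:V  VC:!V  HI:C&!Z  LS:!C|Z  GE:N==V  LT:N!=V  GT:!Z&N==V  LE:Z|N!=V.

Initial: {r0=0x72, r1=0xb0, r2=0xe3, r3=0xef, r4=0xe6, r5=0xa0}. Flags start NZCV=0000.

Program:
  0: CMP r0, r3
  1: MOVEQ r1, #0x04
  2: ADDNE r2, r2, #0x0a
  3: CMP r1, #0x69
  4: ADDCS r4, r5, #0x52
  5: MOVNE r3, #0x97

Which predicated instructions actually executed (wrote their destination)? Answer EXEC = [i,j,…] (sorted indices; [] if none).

EXEC = [2,4,5]

0: ✓ CMP  NZCV=1001
1: · MOVEQ
2: ✓ ADDNE  r2←0xed
3: ✓ CMP  NZCV=0011
4: ✓ ADDCS  r4←0xf2
5: ✓ MOVNE  r3←0x97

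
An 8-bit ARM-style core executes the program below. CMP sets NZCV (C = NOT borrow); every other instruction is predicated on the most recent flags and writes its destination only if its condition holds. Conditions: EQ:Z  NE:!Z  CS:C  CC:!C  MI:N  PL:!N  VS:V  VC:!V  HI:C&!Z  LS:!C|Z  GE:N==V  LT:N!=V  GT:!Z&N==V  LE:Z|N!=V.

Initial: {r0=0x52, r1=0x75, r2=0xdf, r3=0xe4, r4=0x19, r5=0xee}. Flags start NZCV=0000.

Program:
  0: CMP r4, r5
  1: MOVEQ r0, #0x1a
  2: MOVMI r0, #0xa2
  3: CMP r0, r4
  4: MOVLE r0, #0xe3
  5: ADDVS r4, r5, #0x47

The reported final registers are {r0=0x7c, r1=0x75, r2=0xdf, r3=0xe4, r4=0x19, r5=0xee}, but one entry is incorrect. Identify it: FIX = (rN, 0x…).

FIX = (r0, 0x52)

0: ✓ CMP  NZCV=0000
1: · MOVEQ
2: · MOVMI
3: ✓ CMP  NZCV=0010
4: · MOVLE
5: · ADDVS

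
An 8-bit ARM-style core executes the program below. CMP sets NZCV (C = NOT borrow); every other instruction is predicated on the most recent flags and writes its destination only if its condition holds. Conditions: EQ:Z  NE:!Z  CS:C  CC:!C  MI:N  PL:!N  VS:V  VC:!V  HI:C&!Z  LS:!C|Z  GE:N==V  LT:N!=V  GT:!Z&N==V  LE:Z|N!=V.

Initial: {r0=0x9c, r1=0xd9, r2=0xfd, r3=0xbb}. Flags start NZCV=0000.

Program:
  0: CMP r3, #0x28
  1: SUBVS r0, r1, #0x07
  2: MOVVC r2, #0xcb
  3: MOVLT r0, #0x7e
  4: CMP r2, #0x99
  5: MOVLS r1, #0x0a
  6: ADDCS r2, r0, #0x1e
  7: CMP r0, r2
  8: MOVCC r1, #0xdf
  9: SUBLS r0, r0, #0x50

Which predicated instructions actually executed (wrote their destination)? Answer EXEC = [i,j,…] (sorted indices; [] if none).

EXEC = [2,3,6,8,9]

[0] flags=1010 → (cmp)
[1] flags=1010 VS?F → skip
[2] flags=1010 VC?T → r2=0xcb
[3] flags=1010 LT?T → r0=0x7e
[4] flags=0010 → (cmp)
[5] flags=0010 LS?F → skip
[6] flags=0010 CS?T → r2=0x9c
[7] flags=1001 → (cmp)
[8] flags=1001 CC?T → r1=0xdf
[9] flags=1001 LS?T → r0=0x2e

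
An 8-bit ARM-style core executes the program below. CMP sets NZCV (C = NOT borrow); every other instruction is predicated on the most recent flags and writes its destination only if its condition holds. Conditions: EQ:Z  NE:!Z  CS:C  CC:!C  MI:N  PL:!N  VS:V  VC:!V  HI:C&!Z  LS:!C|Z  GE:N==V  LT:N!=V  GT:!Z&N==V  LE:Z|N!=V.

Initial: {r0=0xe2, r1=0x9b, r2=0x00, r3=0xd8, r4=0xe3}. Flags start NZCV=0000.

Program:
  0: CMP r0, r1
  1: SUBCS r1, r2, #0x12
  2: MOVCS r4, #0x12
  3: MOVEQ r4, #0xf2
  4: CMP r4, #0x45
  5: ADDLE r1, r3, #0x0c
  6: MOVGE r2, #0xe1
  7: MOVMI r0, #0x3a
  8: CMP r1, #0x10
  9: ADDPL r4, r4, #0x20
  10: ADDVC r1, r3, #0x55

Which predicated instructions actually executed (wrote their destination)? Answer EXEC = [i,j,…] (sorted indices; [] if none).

EXEC = [1,2,5,7,10]

0: ✓ CMP  NZCV=0010
1: ✓ SUBCS  r1←0xee
2: ✓ MOVCS  r4←0x12
3: · MOVEQ
4: ✓ CMP  NZCV=1000
5: ✓ ADDLE  r1←0xe4
6: · MOVGE
7: ✓ MOVMI  r0←0x3a
8: ✓ CMP  NZCV=1010
9: · ADDPL
10: ✓ ADDVC  r1←0x2d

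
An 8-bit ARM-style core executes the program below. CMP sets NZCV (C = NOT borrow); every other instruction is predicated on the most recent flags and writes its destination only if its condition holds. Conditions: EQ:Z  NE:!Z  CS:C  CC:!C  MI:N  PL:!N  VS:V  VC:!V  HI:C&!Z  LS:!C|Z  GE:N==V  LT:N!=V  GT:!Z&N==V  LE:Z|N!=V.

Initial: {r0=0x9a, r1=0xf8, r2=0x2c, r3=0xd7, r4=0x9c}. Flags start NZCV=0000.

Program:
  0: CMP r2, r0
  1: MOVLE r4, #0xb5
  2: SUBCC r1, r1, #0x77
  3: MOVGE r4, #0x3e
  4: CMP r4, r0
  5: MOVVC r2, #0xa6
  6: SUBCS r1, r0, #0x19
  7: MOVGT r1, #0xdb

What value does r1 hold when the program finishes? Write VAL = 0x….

VAL = 0xdb

0: ✓ CMP  NZCV=1001
1: · MOVLE
2: ✓ SUBCC  r1←0x81
3: ✓ MOVGE  r4←0x3e
4: ✓ CMP  NZCV=1001
5: · MOVVC
6: · SUBCS
7: ✓ MOVGT  r1←0xdb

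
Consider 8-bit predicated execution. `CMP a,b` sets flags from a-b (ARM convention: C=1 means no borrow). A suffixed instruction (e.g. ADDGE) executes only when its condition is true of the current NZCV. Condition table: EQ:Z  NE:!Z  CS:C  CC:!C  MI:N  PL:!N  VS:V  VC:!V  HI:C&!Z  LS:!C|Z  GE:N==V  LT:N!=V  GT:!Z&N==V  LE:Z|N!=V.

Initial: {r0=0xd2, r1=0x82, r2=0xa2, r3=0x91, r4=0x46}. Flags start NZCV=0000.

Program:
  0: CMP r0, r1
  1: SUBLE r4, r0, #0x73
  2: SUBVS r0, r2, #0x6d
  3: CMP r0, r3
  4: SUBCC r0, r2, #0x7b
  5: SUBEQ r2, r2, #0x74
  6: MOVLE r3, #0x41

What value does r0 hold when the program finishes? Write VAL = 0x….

VAL = 0xd2

[0] flags=0010 → (cmp)
[1] flags=0010 LE?F → skip
[2] flags=0010 VS?F → skip
[3] flags=0010 → (cmp)
[4] flags=0010 CC?F → skip
[5] flags=0010 EQ?F → skip
[6] flags=0010 LE?F → skip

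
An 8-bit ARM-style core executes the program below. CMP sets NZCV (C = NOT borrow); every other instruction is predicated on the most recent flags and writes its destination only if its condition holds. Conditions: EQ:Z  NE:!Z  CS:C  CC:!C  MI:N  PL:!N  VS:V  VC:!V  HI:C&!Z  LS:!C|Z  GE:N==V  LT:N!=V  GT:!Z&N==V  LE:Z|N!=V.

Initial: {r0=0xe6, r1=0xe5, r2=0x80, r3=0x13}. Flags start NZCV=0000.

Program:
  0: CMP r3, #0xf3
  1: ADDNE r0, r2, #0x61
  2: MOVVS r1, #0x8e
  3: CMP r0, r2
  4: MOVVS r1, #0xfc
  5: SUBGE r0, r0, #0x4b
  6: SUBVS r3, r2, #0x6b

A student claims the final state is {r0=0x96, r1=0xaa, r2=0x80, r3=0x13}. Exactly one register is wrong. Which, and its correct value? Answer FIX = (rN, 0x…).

FIX = (r1, 0xe5)

[0] flags=0000 → (cmp)
[1] flags=0000 NE?T → r0=0xe1
[2] flags=0000 VS?F → skip
[3] flags=0010 → (cmp)
[4] flags=0010 VS?F → skip
[5] flags=0010 GE?T → r0=0x96
[6] flags=0010 VS?F → skip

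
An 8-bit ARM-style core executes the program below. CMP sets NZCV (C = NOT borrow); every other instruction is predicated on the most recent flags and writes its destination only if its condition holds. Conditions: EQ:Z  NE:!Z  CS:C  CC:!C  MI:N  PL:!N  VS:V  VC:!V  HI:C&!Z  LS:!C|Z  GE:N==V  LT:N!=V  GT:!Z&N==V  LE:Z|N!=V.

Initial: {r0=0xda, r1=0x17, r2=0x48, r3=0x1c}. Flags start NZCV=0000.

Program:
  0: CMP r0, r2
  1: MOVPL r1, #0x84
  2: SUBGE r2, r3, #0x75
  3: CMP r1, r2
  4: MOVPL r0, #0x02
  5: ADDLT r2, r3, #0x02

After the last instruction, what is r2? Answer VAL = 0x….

VAL = 0x1e

0: ✓ CMP  NZCV=1010
1: · MOVPL
2: · SUBGE
3: ✓ CMP  NZCV=1000
4: · MOVPL
5: ✓ ADDLT  r2←0x1e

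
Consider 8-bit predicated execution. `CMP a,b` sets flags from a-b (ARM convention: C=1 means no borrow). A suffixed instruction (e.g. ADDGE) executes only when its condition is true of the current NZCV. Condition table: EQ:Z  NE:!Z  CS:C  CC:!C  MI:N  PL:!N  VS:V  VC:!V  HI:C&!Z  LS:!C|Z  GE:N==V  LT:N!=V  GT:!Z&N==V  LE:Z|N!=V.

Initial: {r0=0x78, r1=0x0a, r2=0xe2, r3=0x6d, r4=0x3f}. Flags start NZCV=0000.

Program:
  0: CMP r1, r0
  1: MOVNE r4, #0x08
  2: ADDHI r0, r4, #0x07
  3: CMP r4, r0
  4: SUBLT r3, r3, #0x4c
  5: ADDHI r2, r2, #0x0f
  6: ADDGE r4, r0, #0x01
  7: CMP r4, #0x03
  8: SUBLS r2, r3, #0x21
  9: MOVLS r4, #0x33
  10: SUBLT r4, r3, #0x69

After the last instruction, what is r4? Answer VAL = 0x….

[0] flags=1000 → (cmp)
[1] flags=1000 NE?T → r4=0x08
[2] flags=1000 HI?F → skip
[3] flags=1000 → (cmp)
[4] flags=1000 LT?T → r3=0x21
[5] flags=1000 HI?F → skip
[6] flags=1000 GE?F → skip
[7] flags=0010 → (cmp)
[8] flags=0010 LS?F → skip
[9] flags=0010 LS?F → skip
[10] flags=0010 LT?F → skip

VAL = 0x08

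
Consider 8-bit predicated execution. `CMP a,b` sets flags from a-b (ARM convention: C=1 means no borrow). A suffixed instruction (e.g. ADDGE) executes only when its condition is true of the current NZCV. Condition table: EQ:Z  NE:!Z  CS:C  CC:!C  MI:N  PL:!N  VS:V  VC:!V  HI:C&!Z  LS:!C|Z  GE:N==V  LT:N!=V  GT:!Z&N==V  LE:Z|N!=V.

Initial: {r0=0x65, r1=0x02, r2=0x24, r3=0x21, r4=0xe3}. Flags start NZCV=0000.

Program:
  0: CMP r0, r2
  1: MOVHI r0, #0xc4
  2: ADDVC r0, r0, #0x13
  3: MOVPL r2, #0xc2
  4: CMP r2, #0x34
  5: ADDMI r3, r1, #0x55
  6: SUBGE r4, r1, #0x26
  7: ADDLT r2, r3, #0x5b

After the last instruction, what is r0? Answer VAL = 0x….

VAL = 0xd7

0: ✓ CMP  NZCV=0010
1: ✓ MOVHI  r0←0xc4
2: ✓ ADDVC  r0←0xd7
3: ✓ MOVPL  r2←0xc2
4: ✓ CMP  NZCV=1010
5: ✓ ADDMI  r3←0x57
6: · SUBGE
7: ✓ ADDLT  r2←0xb2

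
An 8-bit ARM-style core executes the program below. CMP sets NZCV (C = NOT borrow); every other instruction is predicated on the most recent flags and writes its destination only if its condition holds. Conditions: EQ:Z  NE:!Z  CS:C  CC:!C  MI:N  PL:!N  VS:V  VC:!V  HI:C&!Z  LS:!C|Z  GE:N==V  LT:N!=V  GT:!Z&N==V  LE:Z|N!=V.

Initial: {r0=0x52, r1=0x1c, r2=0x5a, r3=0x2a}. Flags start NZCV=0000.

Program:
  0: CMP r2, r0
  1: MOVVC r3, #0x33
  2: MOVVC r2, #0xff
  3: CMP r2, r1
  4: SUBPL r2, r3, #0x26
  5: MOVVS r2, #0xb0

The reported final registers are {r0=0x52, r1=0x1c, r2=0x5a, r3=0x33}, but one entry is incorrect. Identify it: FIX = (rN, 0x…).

0: ✓ CMP  NZCV=0010
1: ✓ MOVVC  r3←0x33
2: ✓ MOVVC  r2←0xff
3: ✓ CMP  NZCV=1010
4: · SUBPL
5: · MOVVS

FIX = (r2, 0xff)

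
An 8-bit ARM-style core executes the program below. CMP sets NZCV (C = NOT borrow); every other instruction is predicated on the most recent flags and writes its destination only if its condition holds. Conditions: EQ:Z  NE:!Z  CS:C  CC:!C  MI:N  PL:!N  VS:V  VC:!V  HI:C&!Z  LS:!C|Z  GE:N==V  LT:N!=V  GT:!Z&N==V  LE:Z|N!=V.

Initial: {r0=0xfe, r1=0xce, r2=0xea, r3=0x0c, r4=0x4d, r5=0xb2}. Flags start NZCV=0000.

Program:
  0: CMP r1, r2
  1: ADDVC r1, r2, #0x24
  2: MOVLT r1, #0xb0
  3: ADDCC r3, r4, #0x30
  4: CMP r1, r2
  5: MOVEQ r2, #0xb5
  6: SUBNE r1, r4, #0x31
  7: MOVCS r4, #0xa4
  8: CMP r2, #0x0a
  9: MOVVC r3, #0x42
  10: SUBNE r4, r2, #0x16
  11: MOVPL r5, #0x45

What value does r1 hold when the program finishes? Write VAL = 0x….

VAL = 0x1c

[0] flags=1000 → (cmp)
[1] flags=1000 VC?T → r1=0x0e
[2] flags=1000 LT?T → r1=0xb0
[3] flags=1000 CC?T → r3=0x7d
[4] flags=1000 → (cmp)
[5] flags=1000 EQ?F → skip
[6] flags=1000 NE?T → r1=0x1c
[7] flags=1000 CS?F → skip
[8] flags=1010 → (cmp)
[9] flags=1010 VC?T → r3=0x42
[10] flags=1010 NE?T → r4=0xd4
[11] flags=1010 PL?F → skip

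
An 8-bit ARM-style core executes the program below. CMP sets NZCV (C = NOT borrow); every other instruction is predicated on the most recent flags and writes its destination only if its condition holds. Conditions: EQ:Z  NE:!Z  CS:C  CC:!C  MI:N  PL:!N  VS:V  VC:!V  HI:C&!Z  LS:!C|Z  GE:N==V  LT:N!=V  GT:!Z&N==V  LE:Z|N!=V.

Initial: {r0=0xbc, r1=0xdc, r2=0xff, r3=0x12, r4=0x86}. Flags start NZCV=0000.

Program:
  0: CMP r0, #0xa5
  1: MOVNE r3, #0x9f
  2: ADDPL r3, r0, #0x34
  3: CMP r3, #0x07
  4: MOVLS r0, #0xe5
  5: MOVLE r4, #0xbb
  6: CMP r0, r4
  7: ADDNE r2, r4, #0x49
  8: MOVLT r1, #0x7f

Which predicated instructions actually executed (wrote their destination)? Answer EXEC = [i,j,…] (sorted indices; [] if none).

EXEC = [1,2,5,7]

[0] flags=0010 → (cmp)
[1] flags=0010 NE?T → r3=0x9f
[2] flags=0010 PL?T → r3=0xf0
[3] flags=1010 → (cmp)
[4] flags=1010 LS?F → skip
[5] flags=1010 LE?T → r4=0xbb
[6] flags=0010 → (cmp)
[7] flags=0010 NE?T → r2=0x04
[8] flags=0010 LT?F → skip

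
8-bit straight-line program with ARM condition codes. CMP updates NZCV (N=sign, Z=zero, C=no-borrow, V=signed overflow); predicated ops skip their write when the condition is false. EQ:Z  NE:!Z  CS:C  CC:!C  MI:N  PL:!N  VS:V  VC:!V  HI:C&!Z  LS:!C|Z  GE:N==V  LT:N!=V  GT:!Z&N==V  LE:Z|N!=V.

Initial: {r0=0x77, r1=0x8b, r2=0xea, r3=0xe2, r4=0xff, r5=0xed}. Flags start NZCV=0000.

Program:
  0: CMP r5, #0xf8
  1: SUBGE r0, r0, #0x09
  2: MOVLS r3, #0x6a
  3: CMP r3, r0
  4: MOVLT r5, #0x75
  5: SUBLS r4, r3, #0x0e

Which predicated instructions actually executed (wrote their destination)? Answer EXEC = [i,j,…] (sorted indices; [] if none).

EXEC = [2,4,5]

[0] flags=1000 → (cmp)
[1] flags=1000 GE?F → skip
[2] flags=1000 LS?T → r3=0x6a
[3] flags=1000 → (cmp)
[4] flags=1000 LT?T → r5=0x75
[5] flags=1000 LS?T → r4=0x5c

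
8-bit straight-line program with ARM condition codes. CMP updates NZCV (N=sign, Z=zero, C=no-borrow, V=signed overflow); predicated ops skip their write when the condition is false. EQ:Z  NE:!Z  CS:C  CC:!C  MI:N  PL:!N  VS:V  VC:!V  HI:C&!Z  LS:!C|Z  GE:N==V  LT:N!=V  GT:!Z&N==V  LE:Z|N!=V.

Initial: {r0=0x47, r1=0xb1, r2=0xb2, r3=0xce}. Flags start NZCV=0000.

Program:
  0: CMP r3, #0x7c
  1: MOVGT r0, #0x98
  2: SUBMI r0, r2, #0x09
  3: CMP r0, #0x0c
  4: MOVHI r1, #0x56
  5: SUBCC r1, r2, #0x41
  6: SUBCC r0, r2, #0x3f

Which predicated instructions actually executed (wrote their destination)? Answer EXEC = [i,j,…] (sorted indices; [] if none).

[0] flags=0011 → (cmp)
[1] flags=0011 GT?F → skip
[2] flags=0011 MI?F → skip
[3] flags=0010 → (cmp)
[4] flags=0010 HI?T → r1=0x56
[5] flags=0010 CC?F → skip
[6] flags=0010 CC?F → skip

EXEC = [4]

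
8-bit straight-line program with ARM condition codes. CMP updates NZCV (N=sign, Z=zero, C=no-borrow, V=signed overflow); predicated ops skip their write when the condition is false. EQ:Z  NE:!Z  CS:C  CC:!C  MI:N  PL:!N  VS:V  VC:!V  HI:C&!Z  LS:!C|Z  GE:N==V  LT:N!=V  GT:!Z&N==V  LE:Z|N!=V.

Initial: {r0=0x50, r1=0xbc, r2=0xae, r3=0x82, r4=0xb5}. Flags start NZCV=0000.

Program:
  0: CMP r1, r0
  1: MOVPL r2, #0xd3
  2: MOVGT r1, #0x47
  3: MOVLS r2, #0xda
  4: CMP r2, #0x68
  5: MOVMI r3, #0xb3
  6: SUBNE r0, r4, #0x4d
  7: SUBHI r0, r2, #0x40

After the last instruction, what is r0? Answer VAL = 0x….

VAL = 0x93

[0] flags=0011 → (cmp)
[1] flags=0011 PL?T → r2=0xd3
[2] flags=0011 GT?F → skip
[3] flags=0011 LS?F → skip
[4] flags=0011 → (cmp)
[5] flags=0011 MI?F → skip
[6] flags=0011 NE?T → r0=0x68
[7] flags=0011 HI?T → r0=0x93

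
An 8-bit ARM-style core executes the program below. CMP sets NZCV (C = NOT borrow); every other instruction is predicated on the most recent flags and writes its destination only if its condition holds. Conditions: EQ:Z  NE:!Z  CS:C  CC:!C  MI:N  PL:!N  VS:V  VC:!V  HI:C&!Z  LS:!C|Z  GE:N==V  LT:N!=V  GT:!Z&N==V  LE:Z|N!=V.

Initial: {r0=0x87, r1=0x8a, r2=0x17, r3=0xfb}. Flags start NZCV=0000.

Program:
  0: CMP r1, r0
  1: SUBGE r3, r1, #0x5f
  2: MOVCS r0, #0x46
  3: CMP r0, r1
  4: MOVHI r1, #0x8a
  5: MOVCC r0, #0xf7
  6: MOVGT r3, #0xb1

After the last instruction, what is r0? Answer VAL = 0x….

VAL = 0xf7

[0] flags=0010 → (cmp)
[1] flags=0010 GE?T → r3=0x2b
[2] flags=0010 CS?T → r0=0x46
[3] flags=1001 → (cmp)
[4] flags=1001 HI?F → skip
[5] flags=1001 CC?T → r0=0xf7
[6] flags=1001 GT?T → r3=0xb1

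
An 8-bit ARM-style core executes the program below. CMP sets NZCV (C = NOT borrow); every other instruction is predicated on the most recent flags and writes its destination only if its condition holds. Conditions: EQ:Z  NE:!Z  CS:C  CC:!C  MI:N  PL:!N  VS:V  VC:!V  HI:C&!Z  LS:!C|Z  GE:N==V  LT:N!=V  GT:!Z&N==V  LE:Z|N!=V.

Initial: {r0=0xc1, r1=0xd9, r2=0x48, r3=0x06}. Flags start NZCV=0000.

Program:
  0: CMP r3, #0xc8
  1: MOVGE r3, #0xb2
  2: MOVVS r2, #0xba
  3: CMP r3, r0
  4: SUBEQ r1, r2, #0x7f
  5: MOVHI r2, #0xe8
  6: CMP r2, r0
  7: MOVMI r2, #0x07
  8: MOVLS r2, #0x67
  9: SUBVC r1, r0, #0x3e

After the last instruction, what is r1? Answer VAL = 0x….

0: ✓ CMP  NZCV=0000
1: ✓ MOVGE  r3←0xb2
2: · MOVVS
3: ✓ CMP  NZCV=1000
4: · SUBEQ
5: · MOVHI
6: ✓ CMP  NZCV=1001
7: ✓ MOVMI  r2←0x07
8: ✓ MOVLS  r2←0x67
9: · SUBVC

VAL = 0xd9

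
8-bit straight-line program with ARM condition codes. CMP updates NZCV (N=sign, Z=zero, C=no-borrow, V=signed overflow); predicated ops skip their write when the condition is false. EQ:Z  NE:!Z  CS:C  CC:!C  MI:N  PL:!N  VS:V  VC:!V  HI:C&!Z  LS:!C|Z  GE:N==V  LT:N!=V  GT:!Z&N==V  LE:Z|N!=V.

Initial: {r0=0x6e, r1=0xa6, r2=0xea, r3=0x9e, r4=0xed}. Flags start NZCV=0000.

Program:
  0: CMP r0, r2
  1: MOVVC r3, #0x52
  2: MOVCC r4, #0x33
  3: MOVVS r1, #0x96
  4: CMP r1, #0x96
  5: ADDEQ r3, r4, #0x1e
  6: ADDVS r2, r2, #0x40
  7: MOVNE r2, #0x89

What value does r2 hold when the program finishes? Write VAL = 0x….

VAL = 0xea

[0] flags=1001 → (cmp)
[1] flags=1001 VC?F → skip
[2] flags=1001 CC?T → r4=0x33
[3] flags=1001 VS?T → r1=0x96
[4] flags=0110 → (cmp)
[5] flags=0110 EQ?T → r3=0x51
[6] flags=0110 VS?F → skip
[7] flags=0110 NE?F → skip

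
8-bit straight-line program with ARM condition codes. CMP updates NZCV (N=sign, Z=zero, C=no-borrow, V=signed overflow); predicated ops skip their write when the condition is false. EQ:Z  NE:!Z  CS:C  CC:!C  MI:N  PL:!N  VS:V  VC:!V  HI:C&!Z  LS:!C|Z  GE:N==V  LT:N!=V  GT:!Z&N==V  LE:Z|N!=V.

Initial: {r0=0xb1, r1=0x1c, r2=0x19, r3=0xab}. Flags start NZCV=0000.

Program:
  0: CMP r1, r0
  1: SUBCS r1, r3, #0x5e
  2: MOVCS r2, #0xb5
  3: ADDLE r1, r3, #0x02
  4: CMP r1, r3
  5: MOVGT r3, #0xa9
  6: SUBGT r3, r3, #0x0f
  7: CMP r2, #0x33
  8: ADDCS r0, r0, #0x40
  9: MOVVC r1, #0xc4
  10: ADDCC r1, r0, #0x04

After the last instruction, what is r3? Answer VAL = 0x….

VAL = 0x9a

[0] flags=0000 → (cmp)
[1] flags=0000 CS?F → skip
[2] flags=0000 CS?F → skip
[3] flags=0000 LE?F → skip
[4] flags=0000 → (cmp)
[5] flags=0000 GT?T → r3=0xa9
[6] flags=0000 GT?T → r3=0x9a
[7] flags=1000 → (cmp)
[8] flags=1000 CS?F → skip
[9] flags=1000 VC?T → r1=0xc4
[10] flags=1000 CC?T → r1=0xb5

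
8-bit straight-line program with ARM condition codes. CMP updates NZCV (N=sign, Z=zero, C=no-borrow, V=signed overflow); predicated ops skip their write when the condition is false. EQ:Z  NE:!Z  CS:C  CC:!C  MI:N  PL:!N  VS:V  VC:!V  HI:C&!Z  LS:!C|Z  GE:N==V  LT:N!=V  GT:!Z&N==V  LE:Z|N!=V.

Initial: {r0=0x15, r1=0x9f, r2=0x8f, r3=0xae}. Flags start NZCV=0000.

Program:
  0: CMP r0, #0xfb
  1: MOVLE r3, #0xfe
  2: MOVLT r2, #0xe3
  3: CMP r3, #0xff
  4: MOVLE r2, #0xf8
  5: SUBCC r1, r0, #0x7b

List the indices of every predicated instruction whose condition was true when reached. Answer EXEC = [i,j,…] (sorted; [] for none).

0: ✓ CMP  NZCV=0000
1: · MOVLE
2: · MOVLT
3: ✓ CMP  NZCV=1000
4: ✓ MOVLE  r2←0xf8
5: ✓ SUBCC  r1←0x9a

EXEC = [4,5]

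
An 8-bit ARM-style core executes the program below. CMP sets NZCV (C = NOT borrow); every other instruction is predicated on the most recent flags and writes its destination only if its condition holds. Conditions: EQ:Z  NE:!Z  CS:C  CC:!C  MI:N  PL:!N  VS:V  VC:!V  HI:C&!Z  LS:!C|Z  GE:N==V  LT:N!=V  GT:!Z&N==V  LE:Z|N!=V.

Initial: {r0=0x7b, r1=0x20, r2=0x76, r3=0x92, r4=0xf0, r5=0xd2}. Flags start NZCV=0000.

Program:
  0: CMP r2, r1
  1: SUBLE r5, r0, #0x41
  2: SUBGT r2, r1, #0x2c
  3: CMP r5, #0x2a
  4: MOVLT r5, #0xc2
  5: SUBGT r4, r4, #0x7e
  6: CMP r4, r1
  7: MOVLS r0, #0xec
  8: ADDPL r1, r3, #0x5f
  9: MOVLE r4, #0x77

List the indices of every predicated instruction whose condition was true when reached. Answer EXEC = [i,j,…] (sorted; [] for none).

[0] flags=0010 → (cmp)
[1] flags=0010 LE?F → skip
[2] flags=0010 GT?T → r2=0xf4
[3] flags=1010 → (cmp)
[4] flags=1010 LT?T → r5=0xc2
[5] flags=1010 GT?F → skip
[6] flags=1010 → (cmp)
[7] flags=1010 LS?F → skip
[8] flags=1010 PL?F → skip
[9] flags=1010 LE?T → r4=0x77

EXEC = [2,4,9]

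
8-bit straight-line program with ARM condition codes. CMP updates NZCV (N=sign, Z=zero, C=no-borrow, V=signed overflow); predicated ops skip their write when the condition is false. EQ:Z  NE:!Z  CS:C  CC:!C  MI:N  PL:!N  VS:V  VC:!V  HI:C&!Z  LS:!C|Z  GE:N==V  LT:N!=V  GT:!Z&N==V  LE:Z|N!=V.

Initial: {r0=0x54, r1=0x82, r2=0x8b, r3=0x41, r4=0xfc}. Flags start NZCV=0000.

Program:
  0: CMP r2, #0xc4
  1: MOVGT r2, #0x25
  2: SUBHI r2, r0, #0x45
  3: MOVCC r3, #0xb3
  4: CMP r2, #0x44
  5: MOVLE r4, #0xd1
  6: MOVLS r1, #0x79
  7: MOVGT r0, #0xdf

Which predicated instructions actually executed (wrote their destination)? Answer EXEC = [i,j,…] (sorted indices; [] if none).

EXEC = [3,5]

[0] flags=1000 → (cmp)
[1] flags=1000 GT?F → skip
[2] flags=1000 HI?F → skip
[3] flags=1000 CC?T → r3=0xb3
[4] flags=0011 → (cmp)
[5] flags=0011 LE?T → r4=0xd1
[6] flags=0011 LS?F → skip
[7] flags=0011 GT?F → skip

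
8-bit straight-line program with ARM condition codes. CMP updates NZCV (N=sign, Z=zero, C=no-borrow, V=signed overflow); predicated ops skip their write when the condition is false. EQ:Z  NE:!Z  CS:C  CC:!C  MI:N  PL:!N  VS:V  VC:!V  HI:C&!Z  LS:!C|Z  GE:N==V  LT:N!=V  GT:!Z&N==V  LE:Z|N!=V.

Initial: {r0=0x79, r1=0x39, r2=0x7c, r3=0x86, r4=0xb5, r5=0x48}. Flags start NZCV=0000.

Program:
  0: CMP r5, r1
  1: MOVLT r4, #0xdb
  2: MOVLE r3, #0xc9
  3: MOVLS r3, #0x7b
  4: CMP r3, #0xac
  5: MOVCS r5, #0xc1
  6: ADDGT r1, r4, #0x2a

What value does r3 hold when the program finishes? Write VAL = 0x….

[0] flags=0010 → (cmp)
[1] flags=0010 LT?F → skip
[2] flags=0010 LE?F → skip
[3] flags=0010 LS?F → skip
[4] flags=1000 → (cmp)
[5] flags=1000 CS?F → skip
[6] flags=1000 GT?F → skip

VAL = 0x86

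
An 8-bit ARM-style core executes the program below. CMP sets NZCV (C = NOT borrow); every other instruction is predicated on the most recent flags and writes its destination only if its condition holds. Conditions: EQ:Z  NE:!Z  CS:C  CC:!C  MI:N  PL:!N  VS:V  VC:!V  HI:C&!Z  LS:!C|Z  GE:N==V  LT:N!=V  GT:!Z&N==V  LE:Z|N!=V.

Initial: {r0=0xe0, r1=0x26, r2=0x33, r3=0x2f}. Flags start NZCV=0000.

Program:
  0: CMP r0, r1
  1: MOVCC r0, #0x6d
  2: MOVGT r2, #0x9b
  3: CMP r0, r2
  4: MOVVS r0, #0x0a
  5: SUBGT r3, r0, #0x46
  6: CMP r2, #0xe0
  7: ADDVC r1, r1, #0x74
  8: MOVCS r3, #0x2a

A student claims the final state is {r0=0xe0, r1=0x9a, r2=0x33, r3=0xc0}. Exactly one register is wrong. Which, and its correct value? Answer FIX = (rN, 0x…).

FIX = (r3, 0x2f)

[0] flags=1010 → (cmp)
[1] flags=1010 CC?F → skip
[2] flags=1010 GT?F → skip
[3] flags=1010 → (cmp)
[4] flags=1010 VS?F → skip
[5] flags=1010 GT?F → skip
[6] flags=0000 → (cmp)
[7] flags=0000 VC?T → r1=0x9a
[8] flags=0000 CS?F → skip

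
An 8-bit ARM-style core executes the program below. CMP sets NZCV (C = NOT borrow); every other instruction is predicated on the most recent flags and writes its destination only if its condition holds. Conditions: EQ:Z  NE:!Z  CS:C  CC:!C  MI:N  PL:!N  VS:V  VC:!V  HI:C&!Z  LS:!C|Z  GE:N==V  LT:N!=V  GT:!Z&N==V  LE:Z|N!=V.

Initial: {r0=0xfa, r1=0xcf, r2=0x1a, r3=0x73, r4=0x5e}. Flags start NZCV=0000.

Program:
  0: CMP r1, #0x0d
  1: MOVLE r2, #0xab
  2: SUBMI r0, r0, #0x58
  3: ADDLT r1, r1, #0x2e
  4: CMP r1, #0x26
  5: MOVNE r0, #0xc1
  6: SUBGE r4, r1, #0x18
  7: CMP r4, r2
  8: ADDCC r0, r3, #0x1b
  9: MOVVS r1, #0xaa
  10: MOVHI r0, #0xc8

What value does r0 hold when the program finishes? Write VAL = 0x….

VAL = 0x8e

0: ✓ CMP  NZCV=1010
1: ✓ MOVLE  r2←0xab
2: ✓ SUBMI  r0←0xa2
3: ✓ ADDLT  r1←0xfd
4: ✓ CMP  NZCV=1010
5: ✓ MOVNE  r0←0xc1
6: · SUBGE
7: ✓ CMP  NZCV=1001
8: ✓ ADDCC  r0←0x8e
9: ✓ MOVVS  r1←0xaa
10: · MOVHI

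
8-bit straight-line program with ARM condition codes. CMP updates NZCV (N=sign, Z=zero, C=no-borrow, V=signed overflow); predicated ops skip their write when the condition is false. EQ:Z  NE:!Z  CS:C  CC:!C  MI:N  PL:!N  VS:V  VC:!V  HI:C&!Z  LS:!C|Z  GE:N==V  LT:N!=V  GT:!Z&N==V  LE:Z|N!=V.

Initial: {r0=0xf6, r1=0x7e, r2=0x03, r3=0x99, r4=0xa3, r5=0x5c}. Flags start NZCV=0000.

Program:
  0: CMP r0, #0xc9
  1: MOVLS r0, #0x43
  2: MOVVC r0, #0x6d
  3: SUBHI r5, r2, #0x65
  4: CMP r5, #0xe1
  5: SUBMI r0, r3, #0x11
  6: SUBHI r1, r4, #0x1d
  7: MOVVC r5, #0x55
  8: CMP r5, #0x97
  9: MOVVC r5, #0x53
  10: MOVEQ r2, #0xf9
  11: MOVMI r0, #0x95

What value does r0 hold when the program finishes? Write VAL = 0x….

0: ✓ CMP  NZCV=0010
1: · MOVLS
2: ✓ MOVVC  r0←0x6d
3: ✓ SUBHI  r5←0x9e
4: ✓ CMP  NZCV=1000
5: ✓ SUBMI  r0←0x88
6: · SUBHI
7: ✓ MOVVC  r5←0x55
8: ✓ CMP  NZCV=1001
9: · MOVVC
10: · MOVEQ
11: ✓ MOVMI  r0←0x95

VAL = 0x95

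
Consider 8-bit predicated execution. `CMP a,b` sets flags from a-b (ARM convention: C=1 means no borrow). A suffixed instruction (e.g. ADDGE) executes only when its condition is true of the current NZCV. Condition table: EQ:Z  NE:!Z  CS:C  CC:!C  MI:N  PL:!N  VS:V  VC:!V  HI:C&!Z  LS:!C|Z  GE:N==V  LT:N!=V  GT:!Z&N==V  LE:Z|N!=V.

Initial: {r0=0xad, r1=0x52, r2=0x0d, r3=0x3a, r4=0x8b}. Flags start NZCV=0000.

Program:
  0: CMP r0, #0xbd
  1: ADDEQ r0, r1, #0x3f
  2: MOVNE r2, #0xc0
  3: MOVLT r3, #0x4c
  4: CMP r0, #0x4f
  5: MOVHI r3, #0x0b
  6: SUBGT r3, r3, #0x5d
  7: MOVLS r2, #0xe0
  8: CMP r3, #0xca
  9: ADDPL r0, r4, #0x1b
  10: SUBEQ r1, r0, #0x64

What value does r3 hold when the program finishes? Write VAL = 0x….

VAL = 0x0b

[0] flags=1000 → (cmp)
[1] flags=1000 EQ?F → skip
[2] flags=1000 NE?T → r2=0xc0
[3] flags=1000 LT?T → r3=0x4c
[4] flags=0011 → (cmp)
[5] flags=0011 HI?T → r3=0x0b
[6] flags=0011 GT?F → skip
[7] flags=0011 LS?F → skip
[8] flags=0000 → (cmp)
[9] flags=0000 PL?T → r0=0xa6
[10] flags=0000 EQ?F → skip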